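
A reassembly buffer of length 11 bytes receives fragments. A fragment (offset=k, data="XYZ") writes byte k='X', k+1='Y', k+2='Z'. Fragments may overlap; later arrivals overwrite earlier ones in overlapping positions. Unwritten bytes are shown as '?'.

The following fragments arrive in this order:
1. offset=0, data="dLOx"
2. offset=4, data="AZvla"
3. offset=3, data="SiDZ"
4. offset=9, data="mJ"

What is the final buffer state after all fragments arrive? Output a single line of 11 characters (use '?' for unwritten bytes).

Fragment 1: offset=0 data="dLOx" -> buffer=dLOx???????
Fragment 2: offset=4 data="AZvla" -> buffer=dLOxAZvla??
Fragment 3: offset=3 data="SiDZ" -> buffer=dLOSiDZla??
Fragment 4: offset=9 data="mJ" -> buffer=dLOSiDZlamJ

Answer: dLOSiDZlamJ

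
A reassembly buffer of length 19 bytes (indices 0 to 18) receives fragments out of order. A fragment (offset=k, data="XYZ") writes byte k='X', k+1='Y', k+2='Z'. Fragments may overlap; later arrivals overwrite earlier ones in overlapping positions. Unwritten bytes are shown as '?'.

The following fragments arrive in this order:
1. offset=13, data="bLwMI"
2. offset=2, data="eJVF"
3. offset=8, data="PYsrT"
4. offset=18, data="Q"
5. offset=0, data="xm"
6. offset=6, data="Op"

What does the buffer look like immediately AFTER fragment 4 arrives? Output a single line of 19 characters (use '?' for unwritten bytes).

Answer: ??eJVF??PYsrTbLwMIQ

Derivation:
Fragment 1: offset=13 data="bLwMI" -> buffer=?????????????bLwMI?
Fragment 2: offset=2 data="eJVF" -> buffer=??eJVF???????bLwMI?
Fragment 3: offset=8 data="PYsrT" -> buffer=??eJVF??PYsrTbLwMI?
Fragment 4: offset=18 data="Q" -> buffer=??eJVF??PYsrTbLwMIQ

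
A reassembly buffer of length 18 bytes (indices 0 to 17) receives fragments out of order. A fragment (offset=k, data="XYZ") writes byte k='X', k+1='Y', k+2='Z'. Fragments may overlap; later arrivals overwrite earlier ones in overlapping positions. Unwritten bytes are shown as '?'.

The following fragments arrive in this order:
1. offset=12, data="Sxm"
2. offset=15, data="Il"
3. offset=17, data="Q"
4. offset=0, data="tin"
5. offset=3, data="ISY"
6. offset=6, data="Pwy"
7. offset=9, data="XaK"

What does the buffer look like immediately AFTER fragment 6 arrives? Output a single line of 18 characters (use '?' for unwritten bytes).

Answer: tinISYPwy???SxmIlQ

Derivation:
Fragment 1: offset=12 data="Sxm" -> buffer=????????????Sxm???
Fragment 2: offset=15 data="Il" -> buffer=????????????SxmIl?
Fragment 3: offset=17 data="Q" -> buffer=????????????SxmIlQ
Fragment 4: offset=0 data="tin" -> buffer=tin?????????SxmIlQ
Fragment 5: offset=3 data="ISY" -> buffer=tinISY??????SxmIlQ
Fragment 6: offset=6 data="Pwy" -> buffer=tinISYPwy???SxmIlQ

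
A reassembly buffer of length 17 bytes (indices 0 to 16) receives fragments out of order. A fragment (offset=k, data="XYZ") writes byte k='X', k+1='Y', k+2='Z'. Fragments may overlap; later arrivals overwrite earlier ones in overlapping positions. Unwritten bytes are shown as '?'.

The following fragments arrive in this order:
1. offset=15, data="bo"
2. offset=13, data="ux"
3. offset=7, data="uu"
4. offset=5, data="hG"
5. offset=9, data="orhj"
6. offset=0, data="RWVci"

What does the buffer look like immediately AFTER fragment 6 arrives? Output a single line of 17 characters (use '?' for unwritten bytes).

Fragment 1: offset=15 data="bo" -> buffer=???????????????bo
Fragment 2: offset=13 data="ux" -> buffer=?????????????uxbo
Fragment 3: offset=7 data="uu" -> buffer=???????uu????uxbo
Fragment 4: offset=5 data="hG" -> buffer=?????hGuu????uxbo
Fragment 5: offset=9 data="orhj" -> buffer=?????hGuuorhjuxbo
Fragment 6: offset=0 data="RWVci" -> buffer=RWVcihGuuorhjuxbo

Answer: RWVcihGuuorhjuxbo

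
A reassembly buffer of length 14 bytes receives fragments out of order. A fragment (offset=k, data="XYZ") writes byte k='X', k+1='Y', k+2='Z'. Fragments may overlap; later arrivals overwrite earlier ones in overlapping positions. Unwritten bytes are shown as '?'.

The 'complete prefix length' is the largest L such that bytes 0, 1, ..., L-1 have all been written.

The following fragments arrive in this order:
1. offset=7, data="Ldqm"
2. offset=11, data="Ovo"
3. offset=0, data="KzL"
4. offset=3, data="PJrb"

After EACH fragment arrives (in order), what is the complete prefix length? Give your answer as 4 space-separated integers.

Fragment 1: offset=7 data="Ldqm" -> buffer=???????Ldqm??? -> prefix_len=0
Fragment 2: offset=11 data="Ovo" -> buffer=???????LdqmOvo -> prefix_len=0
Fragment 3: offset=0 data="KzL" -> buffer=KzL????LdqmOvo -> prefix_len=3
Fragment 4: offset=3 data="PJrb" -> buffer=KzLPJrbLdqmOvo -> prefix_len=14

Answer: 0 0 3 14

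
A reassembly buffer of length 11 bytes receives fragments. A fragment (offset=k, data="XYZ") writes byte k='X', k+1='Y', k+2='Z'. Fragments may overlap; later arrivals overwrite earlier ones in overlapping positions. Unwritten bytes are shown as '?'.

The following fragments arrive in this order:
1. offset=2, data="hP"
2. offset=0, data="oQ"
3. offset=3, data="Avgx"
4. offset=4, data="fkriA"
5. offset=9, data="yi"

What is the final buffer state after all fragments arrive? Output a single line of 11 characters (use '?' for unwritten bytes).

Fragment 1: offset=2 data="hP" -> buffer=??hP???????
Fragment 2: offset=0 data="oQ" -> buffer=oQhP???????
Fragment 3: offset=3 data="Avgx" -> buffer=oQhAvgx????
Fragment 4: offset=4 data="fkriA" -> buffer=oQhAfkriA??
Fragment 5: offset=9 data="yi" -> buffer=oQhAfkriAyi

Answer: oQhAfkriAyi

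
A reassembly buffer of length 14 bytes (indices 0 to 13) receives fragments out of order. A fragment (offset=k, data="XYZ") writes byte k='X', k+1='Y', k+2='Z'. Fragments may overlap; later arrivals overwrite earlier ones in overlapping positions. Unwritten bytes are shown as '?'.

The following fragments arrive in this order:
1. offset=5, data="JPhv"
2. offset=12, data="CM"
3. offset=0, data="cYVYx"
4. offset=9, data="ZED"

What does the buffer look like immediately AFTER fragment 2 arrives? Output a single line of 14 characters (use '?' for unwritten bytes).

Fragment 1: offset=5 data="JPhv" -> buffer=?????JPhv?????
Fragment 2: offset=12 data="CM" -> buffer=?????JPhv???CM

Answer: ?????JPhv???CM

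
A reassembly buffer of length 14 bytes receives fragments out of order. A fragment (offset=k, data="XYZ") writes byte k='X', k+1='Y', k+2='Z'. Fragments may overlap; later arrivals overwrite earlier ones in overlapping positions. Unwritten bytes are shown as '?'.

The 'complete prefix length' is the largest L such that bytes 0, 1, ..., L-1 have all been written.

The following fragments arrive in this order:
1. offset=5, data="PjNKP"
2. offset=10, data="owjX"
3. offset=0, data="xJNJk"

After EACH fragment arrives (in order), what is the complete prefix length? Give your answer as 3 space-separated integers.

Answer: 0 0 14

Derivation:
Fragment 1: offset=5 data="PjNKP" -> buffer=?????PjNKP???? -> prefix_len=0
Fragment 2: offset=10 data="owjX" -> buffer=?????PjNKPowjX -> prefix_len=0
Fragment 3: offset=0 data="xJNJk" -> buffer=xJNJkPjNKPowjX -> prefix_len=14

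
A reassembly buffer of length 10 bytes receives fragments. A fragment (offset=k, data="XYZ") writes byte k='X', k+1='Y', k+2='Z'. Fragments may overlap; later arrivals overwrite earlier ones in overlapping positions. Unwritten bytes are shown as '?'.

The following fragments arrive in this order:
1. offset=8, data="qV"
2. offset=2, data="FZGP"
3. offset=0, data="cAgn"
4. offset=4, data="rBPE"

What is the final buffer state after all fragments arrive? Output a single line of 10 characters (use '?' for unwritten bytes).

Fragment 1: offset=8 data="qV" -> buffer=????????qV
Fragment 2: offset=2 data="FZGP" -> buffer=??FZGP??qV
Fragment 3: offset=0 data="cAgn" -> buffer=cAgnGP??qV
Fragment 4: offset=4 data="rBPE" -> buffer=cAgnrBPEqV

Answer: cAgnrBPEqV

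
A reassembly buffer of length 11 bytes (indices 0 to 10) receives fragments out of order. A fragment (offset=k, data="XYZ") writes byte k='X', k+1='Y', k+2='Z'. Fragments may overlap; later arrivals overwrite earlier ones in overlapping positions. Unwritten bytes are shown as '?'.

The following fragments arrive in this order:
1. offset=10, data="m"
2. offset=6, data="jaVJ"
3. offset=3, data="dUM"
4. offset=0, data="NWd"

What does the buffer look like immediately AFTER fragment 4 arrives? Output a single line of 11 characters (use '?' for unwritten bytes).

Answer: NWddUMjaVJm

Derivation:
Fragment 1: offset=10 data="m" -> buffer=??????????m
Fragment 2: offset=6 data="jaVJ" -> buffer=??????jaVJm
Fragment 3: offset=3 data="dUM" -> buffer=???dUMjaVJm
Fragment 4: offset=0 data="NWd" -> buffer=NWddUMjaVJm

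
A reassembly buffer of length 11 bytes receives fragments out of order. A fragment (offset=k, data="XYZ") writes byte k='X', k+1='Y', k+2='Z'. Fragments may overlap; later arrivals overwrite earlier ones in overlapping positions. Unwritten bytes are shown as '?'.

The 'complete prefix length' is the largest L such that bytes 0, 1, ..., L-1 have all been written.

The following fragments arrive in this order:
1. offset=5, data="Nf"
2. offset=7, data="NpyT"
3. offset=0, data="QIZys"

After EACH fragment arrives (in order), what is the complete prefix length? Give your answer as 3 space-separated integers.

Answer: 0 0 11

Derivation:
Fragment 1: offset=5 data="Nf" -> buffer=?????Nf???? -> prefix_len=0
Fragment 2: offset=7 data="NpyT" -> buffer=?????NfNpyT -> prefix_len=0
Fragment 3: offset=0 data="QIZys" -> buffer=QIZysNfNpyT -> prefix_len=11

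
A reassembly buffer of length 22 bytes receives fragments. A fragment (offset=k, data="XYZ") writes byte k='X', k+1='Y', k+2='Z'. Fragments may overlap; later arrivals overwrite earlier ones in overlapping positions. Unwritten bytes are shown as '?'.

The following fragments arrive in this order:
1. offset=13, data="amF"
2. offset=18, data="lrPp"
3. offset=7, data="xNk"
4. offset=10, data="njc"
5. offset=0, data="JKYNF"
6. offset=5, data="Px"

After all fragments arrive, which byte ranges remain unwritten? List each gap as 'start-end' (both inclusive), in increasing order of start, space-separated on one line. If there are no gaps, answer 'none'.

Answer: 16-17

Derivation:
Fragment 1: offset=13 len=3
Fragment 2: offset=18 len=4
Fragment 3: offset=7 len=3
Fragment 4: offset=10 len=3
Fragment 5: offset=0 len=5
Fragment 6: offset=5 len=2
Gaps: 16-17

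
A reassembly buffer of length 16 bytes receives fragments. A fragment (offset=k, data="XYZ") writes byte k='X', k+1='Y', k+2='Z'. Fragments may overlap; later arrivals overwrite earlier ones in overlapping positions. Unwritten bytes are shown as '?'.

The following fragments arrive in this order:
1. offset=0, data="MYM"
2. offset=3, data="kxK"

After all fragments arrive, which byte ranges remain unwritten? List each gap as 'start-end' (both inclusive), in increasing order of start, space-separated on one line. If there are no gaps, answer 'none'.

Fragment 1: offset=0 len=3
Fragment 2: offset=3 len=3
Gaps: 6-15

Answer: 6-15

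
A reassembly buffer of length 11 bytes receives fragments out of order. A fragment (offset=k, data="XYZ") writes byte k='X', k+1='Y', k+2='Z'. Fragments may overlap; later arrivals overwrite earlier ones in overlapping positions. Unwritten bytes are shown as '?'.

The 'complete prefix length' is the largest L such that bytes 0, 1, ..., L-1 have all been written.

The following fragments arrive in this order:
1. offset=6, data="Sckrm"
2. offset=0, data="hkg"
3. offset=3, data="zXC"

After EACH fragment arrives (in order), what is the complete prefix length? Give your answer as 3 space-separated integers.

Answer: 0 3 11

Derivation:
Fragment 1: offset=6 data="Sckrm" -> buffer=??????Sckrm -> prefix_len=0
Fragment 2: offset=0 data="hkg" -> buffer=hkg???Sckrm -> prefix_len=3
Fragment 3: offset=3 data="zXC" -> buffer=hkgzXCSckrm -> prefix_len=11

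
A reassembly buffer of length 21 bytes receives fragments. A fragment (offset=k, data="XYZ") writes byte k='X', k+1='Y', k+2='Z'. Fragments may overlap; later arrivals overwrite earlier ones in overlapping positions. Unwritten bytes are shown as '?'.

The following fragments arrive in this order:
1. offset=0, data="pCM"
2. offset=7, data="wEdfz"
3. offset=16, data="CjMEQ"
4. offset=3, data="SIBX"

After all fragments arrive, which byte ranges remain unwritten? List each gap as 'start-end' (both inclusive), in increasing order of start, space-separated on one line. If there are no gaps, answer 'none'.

Answer: 12-15

Derivation:
Fragment 1: offset=0 len=3
Fragment 2: offset=7 len=5
Fragment 3: offset=16 len=5
Fragment 4: offset=3 len=4
Gaps: 12-15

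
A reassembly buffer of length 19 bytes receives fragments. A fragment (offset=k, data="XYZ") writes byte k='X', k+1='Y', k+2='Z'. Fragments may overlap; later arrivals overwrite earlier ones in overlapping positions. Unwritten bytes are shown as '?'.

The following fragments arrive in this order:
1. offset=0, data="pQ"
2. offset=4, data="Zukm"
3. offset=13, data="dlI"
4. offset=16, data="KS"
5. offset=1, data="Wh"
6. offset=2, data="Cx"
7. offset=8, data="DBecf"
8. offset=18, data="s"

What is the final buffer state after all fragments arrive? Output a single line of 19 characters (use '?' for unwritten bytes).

Fragment 1: offset=0 data="pQ" -> buffer=pQ?????????????????
Fragment 2: offset=4 data="Zukm" -> buffer=pQ??Zukm???????????
Fragment 3: offset=13 data="dlI" -> buffer=pQ??Zukm?????dlI???
Fragment 4: offset=16 data="KS" -> buffer=pQ??Zukm?????dlIKS?
Fragment 5: offset=1 data="Wh" -> buffer=pWh?Zukm?????dlIKS?
Fragment 6: offset=2 data="Cx" -> buffer=pWCxZukm?????dlIKS?
Fragment 7: offset=8 data="DBecf" -> buffer=pWCxZukmDBecfdlIKS?
Fragment 8: offset=18 data="s" -> buffer=pWCxZukmDBecfdlIKSs

Answer: pWCxZukmDBecfdlIKSs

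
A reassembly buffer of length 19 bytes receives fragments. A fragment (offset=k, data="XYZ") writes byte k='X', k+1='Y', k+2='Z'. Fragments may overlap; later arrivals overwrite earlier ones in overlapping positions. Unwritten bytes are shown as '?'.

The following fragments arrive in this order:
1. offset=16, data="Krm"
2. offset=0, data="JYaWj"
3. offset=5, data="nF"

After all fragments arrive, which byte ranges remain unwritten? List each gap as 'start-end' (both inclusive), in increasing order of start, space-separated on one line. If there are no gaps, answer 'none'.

Fragment 1: offset=16 len=3
Fragment 2: offset=0 len=5
Fragment 3: offset=5 len=2
Gaps: 7-15

Answer: 7-15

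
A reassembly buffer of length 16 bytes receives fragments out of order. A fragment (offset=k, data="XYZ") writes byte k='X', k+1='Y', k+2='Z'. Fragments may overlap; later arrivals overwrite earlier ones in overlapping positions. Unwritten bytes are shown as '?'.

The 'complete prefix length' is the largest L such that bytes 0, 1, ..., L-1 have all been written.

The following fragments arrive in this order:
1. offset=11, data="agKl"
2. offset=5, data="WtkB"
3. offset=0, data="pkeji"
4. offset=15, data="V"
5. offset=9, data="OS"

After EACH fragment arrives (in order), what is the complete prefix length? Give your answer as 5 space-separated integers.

Fragment 1: offset=11 data="agKl" -> buffer=???????????agKl? -> prefix_len=0
Fragment 2: offset=5 data="WtkB" -> buffer=?????WtkB??agKl? -> prefix_len=0
Fragment 3: offset=0 data="pkeji" -> buffer=pkejiWtkB??agKl? -> prefix_len=9
Fragment 4: offset=15 data="V" -> buffer=pkejiWtkB??agKlV -> prefix_len=9
Fragment 5: offset=9 data="OS" -> buffer=pkejiWtkBOSagKlV -> prefix_len=16

Answer: 0 0 9 9 16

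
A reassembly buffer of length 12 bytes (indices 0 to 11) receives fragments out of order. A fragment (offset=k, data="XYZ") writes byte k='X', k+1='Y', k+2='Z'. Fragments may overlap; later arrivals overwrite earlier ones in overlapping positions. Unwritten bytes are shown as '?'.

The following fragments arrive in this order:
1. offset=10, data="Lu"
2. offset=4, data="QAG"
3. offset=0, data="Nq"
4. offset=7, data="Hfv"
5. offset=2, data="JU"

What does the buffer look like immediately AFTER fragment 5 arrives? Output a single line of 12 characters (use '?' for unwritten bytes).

Fragment 1: offset=10 data="Lu" -> buffer=??????????Lu
Fragment 2: offset=4 data="QAG" -> buffer=????QAG???Lu
Fragment 3: offset=0 data="Nq" -> buffer=Nq??QAG???Lu
Fragment 4: offset=7 data="Hfv" -> buffer=Nq??QAGHfvLu
Fragment 5: offset=2 data="JU" -> buffer=NqJUQAGHfvLu

Answer: NqJUQAGHfvLu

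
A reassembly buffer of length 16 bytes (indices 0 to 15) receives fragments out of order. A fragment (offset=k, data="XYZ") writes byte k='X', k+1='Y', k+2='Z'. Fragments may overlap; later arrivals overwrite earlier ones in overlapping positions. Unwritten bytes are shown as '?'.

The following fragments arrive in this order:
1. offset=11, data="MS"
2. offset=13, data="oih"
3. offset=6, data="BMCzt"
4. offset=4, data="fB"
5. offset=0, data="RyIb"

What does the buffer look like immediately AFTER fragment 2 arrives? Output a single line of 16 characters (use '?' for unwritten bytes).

Answer: ???????????MSoih

Derivation:
Fragment 1: offset=11 data="MS" -> buffer=???????????MS???
Fragment 2: offset=13 data="oih" -> buffer=???????????MSoih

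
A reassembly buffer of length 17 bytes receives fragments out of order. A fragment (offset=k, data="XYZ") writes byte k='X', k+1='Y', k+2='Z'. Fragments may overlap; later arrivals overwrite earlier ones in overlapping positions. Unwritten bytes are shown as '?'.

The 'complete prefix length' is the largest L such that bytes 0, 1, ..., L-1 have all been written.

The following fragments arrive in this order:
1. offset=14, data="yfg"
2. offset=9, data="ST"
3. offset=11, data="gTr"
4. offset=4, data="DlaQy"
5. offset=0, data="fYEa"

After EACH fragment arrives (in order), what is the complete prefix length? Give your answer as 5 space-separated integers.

Fragment 1: offset=14 data="yfg" -> buffer=??????????????yfg -> prefix_len=0
Fragment 2: offset=9 data="ST" -> buffer=?????????ST???yfg -> prefix_len=0
Fragment 3: offset=11 data="gTr" -> buffer=?????????STgTryfg -> prefix_len=0
Fragment 4: offset=4 data="DlaQy" -> buffer=????DlaQySTgTryfg -> prefix_len=0
Fragment 5: offset=0 data="fYEa" -> buffer=fYEaDlaQySTgTryfg -> prefix_len=17

Answer: 0 0 0 0 17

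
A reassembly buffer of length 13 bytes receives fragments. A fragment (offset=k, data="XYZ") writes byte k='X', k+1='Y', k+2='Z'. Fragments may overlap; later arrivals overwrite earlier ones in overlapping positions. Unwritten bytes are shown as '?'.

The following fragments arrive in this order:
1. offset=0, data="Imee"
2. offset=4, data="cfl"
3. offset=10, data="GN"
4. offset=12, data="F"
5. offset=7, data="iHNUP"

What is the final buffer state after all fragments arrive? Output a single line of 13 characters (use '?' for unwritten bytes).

Fragment 1: offset=0 data="Imee" -> buffer=Imee?????????
Fragment 2: offset=4 data="cfl" -> buffer=Imeecfl??????
Fragment 3: offset=10 data="GN" -> buffer=Imeecfl???GN?
Fragment 4: offset=12 data="F" -> buffer=Imeecfl???GNF
Fragment 5: offset=7 data="iHNUP" -> buffer=ImeecfliHNUPF

Answer: ImeecfliHNUPF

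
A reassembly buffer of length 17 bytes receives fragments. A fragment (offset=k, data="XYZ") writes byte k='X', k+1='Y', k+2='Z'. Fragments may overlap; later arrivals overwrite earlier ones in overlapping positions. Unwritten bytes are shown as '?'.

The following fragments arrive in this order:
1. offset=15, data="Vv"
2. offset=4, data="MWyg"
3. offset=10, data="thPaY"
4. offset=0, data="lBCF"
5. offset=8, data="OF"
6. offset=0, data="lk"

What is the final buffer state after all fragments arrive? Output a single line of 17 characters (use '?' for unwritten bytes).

Fragment 1: offset=15 data="Vv" -> buffer=???????????????Vv
Fragment 2: offset=4 data="MWyg" -> buffer=????MWyg???????Vv
Fragment 3: offset=10 data="thPaY" -> buffer=????MWyg??thPaYVv
Fragment 4: offset=0 data="lBCF" -> buffer=lBCFMWyg??thPaYVv
Fragment 5: offset=8 data="OF" -> buffer=lBCFMWygOFthPaYVv
Fragment 6: offset=0 data="lk" -> buffer=lkCFMWygOFthPaYVv

Answer: lkCFMWygOFthPaYVv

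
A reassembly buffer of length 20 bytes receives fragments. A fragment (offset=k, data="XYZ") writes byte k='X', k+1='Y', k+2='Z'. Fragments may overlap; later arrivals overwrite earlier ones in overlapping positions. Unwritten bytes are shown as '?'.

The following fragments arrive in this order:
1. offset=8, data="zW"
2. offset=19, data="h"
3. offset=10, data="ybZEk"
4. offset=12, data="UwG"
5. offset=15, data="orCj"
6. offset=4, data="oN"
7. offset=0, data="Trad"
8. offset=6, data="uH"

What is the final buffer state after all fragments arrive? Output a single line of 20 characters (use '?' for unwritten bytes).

Fragment 1: offset=8 data="zW" -> buffer=????????zW??????????
Fragment 2: offset=19 data="h" -> buffer=????????zW?????????h
Fragment 3: offset=10 data="ybZEk" -> buffer=????????zWybZEk????h
Fragment 4: offset=12 data="UwG" -> buffer=????????zWybUwG????h
Fragment 5: offset=15 data="orCj" -> buffer=????????zWybUwGorCjh
Fragment 6: offset=4 data="oN" -> buffer=????oN??zWybUwGorCjh
Fragment 7: offset=0 data="Trad" -> buffer=TradoN??zWybUwGorCjh
Fragment 8: offset=6 data="uH" -> buffer=TradoNuHzWybUwGorCjh

Answer: TradoNuHzWybUwGorCjh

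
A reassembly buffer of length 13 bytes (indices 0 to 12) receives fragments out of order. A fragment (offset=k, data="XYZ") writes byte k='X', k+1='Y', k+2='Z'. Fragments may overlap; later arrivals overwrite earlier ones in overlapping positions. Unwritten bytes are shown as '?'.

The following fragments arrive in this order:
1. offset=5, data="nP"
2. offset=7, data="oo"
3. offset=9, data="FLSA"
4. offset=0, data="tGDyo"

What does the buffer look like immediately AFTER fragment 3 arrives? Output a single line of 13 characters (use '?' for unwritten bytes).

Fragment 1: offset=5 data="nP" -> buffer=?????nP??????
Fragment 2: offset=7 data="oo" -> buffer=?????nPoo????
Fragment 3: offset=9 data="FLSA" -> buffer=?????nPooFLSA

Answer: ?????nPooFLSA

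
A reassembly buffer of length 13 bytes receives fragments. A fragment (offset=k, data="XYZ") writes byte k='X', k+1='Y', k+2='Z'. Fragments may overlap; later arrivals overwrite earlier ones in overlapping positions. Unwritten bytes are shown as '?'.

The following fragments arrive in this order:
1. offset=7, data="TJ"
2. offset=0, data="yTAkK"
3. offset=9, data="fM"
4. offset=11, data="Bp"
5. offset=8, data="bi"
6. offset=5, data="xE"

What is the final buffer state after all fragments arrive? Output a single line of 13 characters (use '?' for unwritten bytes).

Answer: yTAkKxETbiMBp

Derivation:
Fragment 1: offset=7 data="TJ" -> buffer=???????TJ????
Fragment 2: offset=0 data="yTAkK" -> buffer=yTAkK??TJ????
Fragment 3: offset=9 data="fM" -> buffer=yTAkK??TJfM??
Fragment 4: offset=11 data="Bp" -> buffer=yTAkK??TJfMBp
Fragment 5: offset=8 data="bi" -> buffer=yTAkK??TbiMBp
Fragment 6: offset=5 data="xE" -> buffer=yTAkKxETbiMBp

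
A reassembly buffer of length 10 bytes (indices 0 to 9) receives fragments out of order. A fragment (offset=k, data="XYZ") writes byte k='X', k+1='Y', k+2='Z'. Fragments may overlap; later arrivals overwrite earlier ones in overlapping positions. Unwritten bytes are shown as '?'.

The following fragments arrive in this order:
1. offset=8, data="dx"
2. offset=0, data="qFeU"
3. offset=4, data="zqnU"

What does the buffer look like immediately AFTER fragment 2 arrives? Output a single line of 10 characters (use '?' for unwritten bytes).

Answer: qFeU????dx

Derivation:
Fragment 1: offset=8 data="dx" -> buffer=????????dx
Fragment 2: offset=0 data="qFeU" -> buffer=qFeU????dx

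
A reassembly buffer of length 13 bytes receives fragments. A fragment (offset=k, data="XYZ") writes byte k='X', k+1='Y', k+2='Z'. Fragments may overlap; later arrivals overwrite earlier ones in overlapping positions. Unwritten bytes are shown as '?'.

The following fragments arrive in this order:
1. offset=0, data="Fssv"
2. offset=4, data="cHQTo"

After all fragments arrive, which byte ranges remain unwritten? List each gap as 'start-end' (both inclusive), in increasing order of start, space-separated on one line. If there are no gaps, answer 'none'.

Fragment 1: offset=0 len=4
Fragment 2: offset=4 len=5
Gaps: 9-12

Answer: 9-12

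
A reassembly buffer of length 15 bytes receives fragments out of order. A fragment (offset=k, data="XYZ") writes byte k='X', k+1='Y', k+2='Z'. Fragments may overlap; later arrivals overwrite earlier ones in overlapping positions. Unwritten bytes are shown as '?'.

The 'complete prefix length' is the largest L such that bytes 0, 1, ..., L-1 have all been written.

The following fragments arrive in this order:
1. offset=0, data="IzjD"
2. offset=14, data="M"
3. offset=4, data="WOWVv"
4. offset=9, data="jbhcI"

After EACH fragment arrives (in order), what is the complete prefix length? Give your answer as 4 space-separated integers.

Fragment 1: offset=0 data="IzjD" -> buffer=IzjD??????????? -> prefix_len=4
Fragment 2: offset=14 data="M" -> buffer=IzjD??????????M -> prefix_len=4
Fragment 3: offset=4 data="WOWVv" -> buffer=IzjDWOWVv?????M -> prefix_len=9
Fragment 4: offset=9 data="jbhcI" -> buffer=IzjDWOWVvjbhcIM -> prefix_len=15

Answer: 4 4 9 15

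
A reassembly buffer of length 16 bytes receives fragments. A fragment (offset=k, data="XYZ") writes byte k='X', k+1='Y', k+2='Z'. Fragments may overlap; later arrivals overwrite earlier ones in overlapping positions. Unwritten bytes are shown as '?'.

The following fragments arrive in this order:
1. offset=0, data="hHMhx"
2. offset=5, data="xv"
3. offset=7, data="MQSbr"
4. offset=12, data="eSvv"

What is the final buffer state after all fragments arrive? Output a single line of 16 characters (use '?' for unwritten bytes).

Fragment 1: offset=0 data="hHMhx" -> buffer=hHMhx???????????
Fragment 2: offset=5 data="xv" -> buffer=hHMhxxv?????????
Fragment 3: offset=7 data="MQSbr" -> buffer=hHMhxxvMQSbr????
Fragment 4: offset=12 data="eSvv" -> buffer=hHMhxxvMQSbreSvv

Answer: hHMhxxvMQSbreSvv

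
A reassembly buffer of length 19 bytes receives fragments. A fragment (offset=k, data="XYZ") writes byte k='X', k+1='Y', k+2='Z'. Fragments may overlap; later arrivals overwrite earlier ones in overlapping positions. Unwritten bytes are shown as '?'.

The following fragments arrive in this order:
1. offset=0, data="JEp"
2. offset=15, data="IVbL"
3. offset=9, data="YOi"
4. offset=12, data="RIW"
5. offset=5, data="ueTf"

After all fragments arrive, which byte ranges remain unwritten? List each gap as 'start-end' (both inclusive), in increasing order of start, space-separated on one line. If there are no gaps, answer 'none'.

Fragment 1: offset=0 len=3
Fragment 2: offset=15 len=4
Fragment 3: offset=9 len=3
Fragment 4: offset=12 len=3
Fragment 5: offset=5 len=4
Gaps: 3-4

Answer: 3-4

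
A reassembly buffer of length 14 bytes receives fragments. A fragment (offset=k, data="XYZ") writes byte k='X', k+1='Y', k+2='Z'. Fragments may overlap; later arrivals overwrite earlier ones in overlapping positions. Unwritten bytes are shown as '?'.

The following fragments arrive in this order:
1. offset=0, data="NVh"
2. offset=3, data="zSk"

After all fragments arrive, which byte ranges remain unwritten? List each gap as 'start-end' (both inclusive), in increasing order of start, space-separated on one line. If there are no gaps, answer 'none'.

Answer: 6-13

Derivation:
Fragment 1: offset=0 len=3
Fragment 2: offset=3 len=3
Gaps: 6-13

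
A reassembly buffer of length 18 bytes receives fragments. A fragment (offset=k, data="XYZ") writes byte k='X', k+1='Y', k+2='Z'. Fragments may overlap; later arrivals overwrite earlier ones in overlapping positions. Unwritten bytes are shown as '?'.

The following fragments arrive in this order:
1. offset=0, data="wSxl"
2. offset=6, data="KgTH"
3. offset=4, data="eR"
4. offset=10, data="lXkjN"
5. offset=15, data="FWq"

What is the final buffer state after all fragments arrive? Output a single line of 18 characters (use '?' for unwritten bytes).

Answer: wSxleRKgTHlXkjNFWq

Derivation:
Fragment 1: offset=0 data="wSxl" -> buffer=wSxl??????????????
Fragment 2: offset=6 data="KgTH" -> buffer=wSxl??KgTH????????
Fragment 3: offset=4 data="eR" -> buffer=wSxleRKgTH????????
Fragment 4: offset=10 data="lXkjN" -> buffer=wSxleRKgTHlXkjN???
Fragment 5: offset=15 data="FWq" -> buffer=wSxleRKgTHlXkjNFWq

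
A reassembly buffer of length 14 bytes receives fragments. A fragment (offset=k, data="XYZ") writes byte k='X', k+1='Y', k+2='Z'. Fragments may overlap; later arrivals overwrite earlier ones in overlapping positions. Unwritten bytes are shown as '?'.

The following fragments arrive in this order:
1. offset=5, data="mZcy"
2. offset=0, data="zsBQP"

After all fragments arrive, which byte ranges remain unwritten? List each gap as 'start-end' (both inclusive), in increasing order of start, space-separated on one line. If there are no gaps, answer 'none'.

Fragment 1: offset=5 len=4
Fragment 2: offset=0 len=5
Gaps: 9-13

Answer: 9-13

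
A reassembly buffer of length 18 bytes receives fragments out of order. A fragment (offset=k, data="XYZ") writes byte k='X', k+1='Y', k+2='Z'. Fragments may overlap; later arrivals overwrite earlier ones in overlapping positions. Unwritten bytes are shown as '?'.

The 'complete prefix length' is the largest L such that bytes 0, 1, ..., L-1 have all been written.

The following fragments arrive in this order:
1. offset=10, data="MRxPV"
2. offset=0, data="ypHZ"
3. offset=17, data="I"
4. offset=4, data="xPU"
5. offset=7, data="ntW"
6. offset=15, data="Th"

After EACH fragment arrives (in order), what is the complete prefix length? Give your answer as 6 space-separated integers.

Fragment 1: offset=10 data="MRxPV" -> buffer=??????????MRxPV??? -> prefix_len=0
Fragment 2: offset=0 data="ypHZ" -> buffer=ypHZ??????MRxPV??? -> prefix_len=4
Fragment 3: offset=17 data="I" -> buffer=ypHZ??????MRxPV??I -> prefix_len=4
Fragment 4: offset=4 data="xPU" -> buffer=ypHZxPU???MRxPV??I -> prefix_len=7
Fragment 5: offset=7 data="ntW" -> buffer=ypHZxPUntWMRxPV??I -> prefix_len=15
Fragment 6: offset=15 data="Th" -> buffer=ypHZxPUntWMRxPVThI -> prefix_len=18

Answer: 0 4 4 7 15 18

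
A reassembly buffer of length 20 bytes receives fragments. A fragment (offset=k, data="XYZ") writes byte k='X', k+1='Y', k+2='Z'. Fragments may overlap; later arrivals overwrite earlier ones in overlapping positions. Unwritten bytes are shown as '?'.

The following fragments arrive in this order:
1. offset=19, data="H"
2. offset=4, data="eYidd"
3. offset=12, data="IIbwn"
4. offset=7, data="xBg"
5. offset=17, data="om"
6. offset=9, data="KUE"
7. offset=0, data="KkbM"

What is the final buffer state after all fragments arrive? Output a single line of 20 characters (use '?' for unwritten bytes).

Fragment 1: offset=19 data="H" -> buffer=???????????????????H
Fragment 2: offset=4 data="eYidd" -> buffer=????eYidd??????????H
Fragment 3: offset=12 data="IIbwn" -> buffer=????eYidd???IIbwn??H
Fragment 4: offset=7 data="xBg" -> buffer=????eYixBg??IIbwn??H
Fragment 5: offset=17 data="om" -> buffer=????eYixBg??IIbwnomH
Fragment 6: offset=9 data="KUE" -> buffer=????eYixBKUEIIbwnomH
Fragment 7: offset=0 data="KkbM" -> buffer=KkbMeYixBKUEIIbwnomH

Answer: KkbMeYixBKUEIIbwnomH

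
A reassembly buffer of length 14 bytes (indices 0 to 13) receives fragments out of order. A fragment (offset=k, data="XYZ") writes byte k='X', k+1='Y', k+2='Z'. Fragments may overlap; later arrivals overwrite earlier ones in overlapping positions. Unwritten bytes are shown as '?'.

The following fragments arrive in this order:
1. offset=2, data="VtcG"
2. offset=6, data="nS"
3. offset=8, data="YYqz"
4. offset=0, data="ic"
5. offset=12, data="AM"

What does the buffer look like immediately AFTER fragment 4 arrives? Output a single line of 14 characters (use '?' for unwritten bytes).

Answer: icVtcGnSYYqz??

Derivation:
Fragment 1: offset=2 data="VtcG" -> buffer=??VtcG????????
Fragment 2: offset=6 data="nS" -> buffer=??VtcGnS??????
Fragment 3: offset=8 data="YYqz" -> buffer=??VtcGnSYYqz??
Fragment 4: offset=0 data="ic" -> buffer=icVtcGnSYYqz??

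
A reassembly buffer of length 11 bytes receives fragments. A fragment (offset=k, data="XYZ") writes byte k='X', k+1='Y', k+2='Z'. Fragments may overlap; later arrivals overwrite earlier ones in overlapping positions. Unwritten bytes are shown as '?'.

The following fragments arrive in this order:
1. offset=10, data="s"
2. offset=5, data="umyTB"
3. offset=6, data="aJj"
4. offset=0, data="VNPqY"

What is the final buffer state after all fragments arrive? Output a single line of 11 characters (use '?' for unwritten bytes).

Fragment 1: offset=10 data="s" -> buffer=??????????s
Fragment 2: offset=5 data="umyTB" -> buffer=?????umyTBs
Fragment 3: offset=6 data="aJj" -> buffer=?????uaJjBs
Fragment 4: offset=0 data="VNPqY" -> buffer=VNPqYuaJjBs

Answer: VNPqYuaJjBs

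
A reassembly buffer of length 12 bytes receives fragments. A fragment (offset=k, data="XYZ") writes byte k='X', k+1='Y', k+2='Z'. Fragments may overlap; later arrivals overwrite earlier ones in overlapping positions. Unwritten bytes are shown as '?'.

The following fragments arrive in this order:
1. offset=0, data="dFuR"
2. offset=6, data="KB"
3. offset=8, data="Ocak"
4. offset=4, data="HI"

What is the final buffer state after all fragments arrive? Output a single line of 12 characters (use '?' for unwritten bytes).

Fragment 1: offset=0 data="dFuR" -> buffer=dFuR????????
Fragment 2: offset=6 data="KB" -> buffer=dFuR??KB????
Fragment 3: offset=8 data="Ocak" -> buffer=dFuR??KBOcak
Fragment 4: offset=4 data="HI" -> buffer=dFuRHIKBOcak

Answer: dFuRHIKBOcak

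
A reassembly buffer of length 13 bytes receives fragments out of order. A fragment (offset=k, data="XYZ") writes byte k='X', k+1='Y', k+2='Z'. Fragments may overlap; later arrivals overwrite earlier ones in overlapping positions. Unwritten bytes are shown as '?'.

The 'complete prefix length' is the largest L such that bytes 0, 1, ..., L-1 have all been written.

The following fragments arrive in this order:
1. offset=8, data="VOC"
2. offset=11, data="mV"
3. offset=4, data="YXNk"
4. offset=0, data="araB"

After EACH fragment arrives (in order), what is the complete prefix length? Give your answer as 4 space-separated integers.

Fragment 1: offset=8 data="VOC" -> buffer=????????VOC?? -> prefix_len=0
Fragment 2: offset=11 data="mV" -> buffer=????????VOCmV -> prefix_len=0
Fragment 3: offset=4 data="YXNk" -> buffer=????YXNkVOCmV -> prefix_len=0
Fragment 4: offset=0 data="araB" -> buffer=araBYXNkVOCmV -> prefix_len=13

Answer: 0 0 0 13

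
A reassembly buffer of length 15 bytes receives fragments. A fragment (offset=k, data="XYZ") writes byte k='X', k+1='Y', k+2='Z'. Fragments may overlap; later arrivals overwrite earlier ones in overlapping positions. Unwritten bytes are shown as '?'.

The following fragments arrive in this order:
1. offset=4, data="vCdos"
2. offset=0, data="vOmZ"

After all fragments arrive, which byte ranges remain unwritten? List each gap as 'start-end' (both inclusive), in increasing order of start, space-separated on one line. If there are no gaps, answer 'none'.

Fragment 1: offset=4 len=5
Fragment 2: offset=0 len=4
Gaps: 9-14

Answer: 9-14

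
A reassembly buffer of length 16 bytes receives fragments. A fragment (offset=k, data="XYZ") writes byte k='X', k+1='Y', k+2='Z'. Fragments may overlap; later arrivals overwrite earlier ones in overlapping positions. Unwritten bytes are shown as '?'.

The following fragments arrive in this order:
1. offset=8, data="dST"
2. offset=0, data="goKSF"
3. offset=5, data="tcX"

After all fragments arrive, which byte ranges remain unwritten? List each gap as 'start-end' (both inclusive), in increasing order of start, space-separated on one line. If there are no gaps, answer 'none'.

Fragment 1: offset=8 len=3
Fragment 2: offset=0 len=5
Fragment 3: offset=5 len=3
Gaps: 11-15

Answer: 11-15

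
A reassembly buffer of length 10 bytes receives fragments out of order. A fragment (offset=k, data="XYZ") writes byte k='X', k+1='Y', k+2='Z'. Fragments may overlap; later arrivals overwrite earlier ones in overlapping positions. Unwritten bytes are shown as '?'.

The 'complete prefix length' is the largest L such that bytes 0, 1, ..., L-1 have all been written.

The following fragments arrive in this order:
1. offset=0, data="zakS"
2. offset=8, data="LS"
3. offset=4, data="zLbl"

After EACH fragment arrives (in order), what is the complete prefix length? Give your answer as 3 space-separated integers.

Fragment 1: offset=0 data="zakS" -> buffer=zakS?????? -> prefix_len=4
Fragment 2: offset=8 data="LS" -> buffer=zakS????LS -> prefix_len=4
Fragment 3: offset=4 data="zLbl" -> buffer=zakSzLblLS -> prefix_len=10

Answer: 4 4 10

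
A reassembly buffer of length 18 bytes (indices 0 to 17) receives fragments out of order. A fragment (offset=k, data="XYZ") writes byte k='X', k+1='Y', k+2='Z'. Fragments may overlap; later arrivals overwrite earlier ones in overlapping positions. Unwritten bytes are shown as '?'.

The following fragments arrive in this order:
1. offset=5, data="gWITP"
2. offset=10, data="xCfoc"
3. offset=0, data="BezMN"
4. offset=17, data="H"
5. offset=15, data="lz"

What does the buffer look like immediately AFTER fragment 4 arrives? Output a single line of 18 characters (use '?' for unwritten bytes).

Fragment 1: offset=5 data="gWITP" -> buffer=?????gWITP????????
Fragment 2: offset=10 data="xCfoc" -> buffer=?????gWITPxCfoc???
Fragment 3: offset=0 data="BezMN" -> buffer=BezMNgWITPxCfoc???
Fragment 4: offset=17 data="H" -> buffer=BezMNgWITPxCfoc??H

Answer: BezMNgWITPxCfoc??H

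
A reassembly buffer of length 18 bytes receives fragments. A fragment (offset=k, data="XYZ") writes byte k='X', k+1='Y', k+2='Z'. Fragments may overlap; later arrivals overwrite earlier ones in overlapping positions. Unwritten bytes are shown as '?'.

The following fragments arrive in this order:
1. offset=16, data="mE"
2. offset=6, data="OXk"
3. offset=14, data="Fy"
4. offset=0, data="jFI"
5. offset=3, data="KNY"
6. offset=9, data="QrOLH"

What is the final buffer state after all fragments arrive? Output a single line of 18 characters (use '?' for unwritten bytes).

Fragment 1: offset=16 data="mE" -> buffer=????????????????mE
Fragment 2: offset=6 data="OXk" -> buffer=??????OXk???????mE
Fragment 3: offset=14 data="Fy" -> buffer=??????OXk?????FymE
Fragment 4: offset=0 data="jFI" -> buffer=jFI???OXk?????FymE
Fragment 5: offset=3 data="KNY" -> buffer=jFIKNYOXk?????FymE
Fragment 6: offset=9 data="QrOLH" -> buffer=jFIKNYOXkQrOLHFymE

Answer: jFIKNYOXkQrOLHFymE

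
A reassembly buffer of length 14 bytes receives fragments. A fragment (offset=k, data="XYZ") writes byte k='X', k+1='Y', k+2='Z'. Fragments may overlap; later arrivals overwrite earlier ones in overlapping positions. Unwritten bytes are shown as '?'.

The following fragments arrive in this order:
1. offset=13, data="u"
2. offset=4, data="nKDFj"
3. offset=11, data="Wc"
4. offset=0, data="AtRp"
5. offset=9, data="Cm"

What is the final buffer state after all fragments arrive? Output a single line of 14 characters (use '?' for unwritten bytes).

Answer: AtRpnKDFjCmWcu

Derivation:
Fragment 1: offset=13 data="u" -> buffer=?????????????u
Fragment 2: offset=4 data="nKDFj" -> buffer=????nKDFj????u
Fragment 3: offset=11 data="Wc" -> buffer=????nKDFj??Wcu
Fragment 4: offset=0 data="AtRp" -> buffer=AtRpnKDFj??Wcu
Fragment 5: offset=9 data="Cm" -> buffer=AtRpnKDFjCmWcu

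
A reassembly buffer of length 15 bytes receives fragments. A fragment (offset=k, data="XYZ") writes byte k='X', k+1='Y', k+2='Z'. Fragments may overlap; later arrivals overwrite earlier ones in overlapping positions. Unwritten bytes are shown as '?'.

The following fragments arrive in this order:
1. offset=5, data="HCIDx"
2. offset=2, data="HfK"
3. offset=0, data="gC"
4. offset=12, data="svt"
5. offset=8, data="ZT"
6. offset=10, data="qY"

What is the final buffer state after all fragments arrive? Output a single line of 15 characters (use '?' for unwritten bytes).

Answer: gCHfKHCIZTqYsvt

Derivation:
Fragment 1: offset=5 data="HCIDx" -> buffer=?????HCIDx?????
Fragment 2: offset=2 data="HfK" -> buffer=??HfKHCIDx?????
Fragment 3: offset=0 data="gC" -> buffer=gCHfKHCIDx?????
Fragment 4: offset=12 data="svt" -> buffer=gCHfKHCIDx??svt
Fragment 5: offset=8 data="ZT" -> buffer=gCHfKHCIZT??svt
Fragment 6: offset=10 data="qY" -> buffer=gCHfKHCIZTqYsvt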